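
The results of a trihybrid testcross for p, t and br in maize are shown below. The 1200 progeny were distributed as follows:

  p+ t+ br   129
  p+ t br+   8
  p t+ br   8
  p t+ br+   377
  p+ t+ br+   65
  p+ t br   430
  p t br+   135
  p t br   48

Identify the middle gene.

br

The two most frequent reciprocal classes, p t+ br+ and p+ t br, are the parental types, so the F1 was p t+ br+ / p+ t br.
The two rarest classes, p t+ br and p+ t br+, are the double crossovers. Comparing them with the parentals, only the br allele has switched, so br is the middle locus and the order is p – br – t.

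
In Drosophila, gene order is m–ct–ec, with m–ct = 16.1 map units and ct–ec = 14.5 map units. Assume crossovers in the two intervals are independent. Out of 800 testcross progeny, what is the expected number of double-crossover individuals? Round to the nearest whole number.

19

Map distances give recombination frequencies of 0.161 and 0.145 for the two intervals.
With no interference, expected double-crossover frequency = 0.161 × 0.145 = 0.02334.
Expected number = 0.02334 × 800 = 18.68 ≈ 19.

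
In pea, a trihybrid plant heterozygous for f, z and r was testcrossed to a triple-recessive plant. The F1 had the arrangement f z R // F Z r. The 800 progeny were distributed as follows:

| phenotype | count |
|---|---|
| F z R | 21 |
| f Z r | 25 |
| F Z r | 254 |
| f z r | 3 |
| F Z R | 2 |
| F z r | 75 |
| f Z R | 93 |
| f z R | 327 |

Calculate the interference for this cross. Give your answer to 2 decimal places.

The two rarest classes, f z r and F Z R, are the double crossovers. Comparing them with the parentals, only the r allele has switched, so r is the middle locus and the order is z – r – f.
z–r: (168 + 5)/800 = 0.2162; r–f: (46 + 5)/800 = 0.0638.
Expected DCO frequency = 0.2162 × 0.0638 ≈ 0.01379; observed = 5/800 ≈ 0.00625.
Coefficient of coincidence = 0.00625/0.01379 ≈ 0.45; interference = 1 − 0.45 = 0.55.

0.55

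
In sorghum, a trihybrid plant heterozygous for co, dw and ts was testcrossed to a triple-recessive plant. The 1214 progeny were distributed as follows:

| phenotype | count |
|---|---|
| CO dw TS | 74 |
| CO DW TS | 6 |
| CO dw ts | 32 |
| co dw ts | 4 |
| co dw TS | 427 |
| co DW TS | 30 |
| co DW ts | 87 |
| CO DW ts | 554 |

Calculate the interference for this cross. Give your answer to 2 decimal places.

0.01

The two most frequent reciprocal classes, co dw TS and CO DW ts, are the parental types, so the F1 was co dw TS / CO DW ts.
The two rarest classes, co dw ts and CO DW TS, are the double crossovers. Comparing them with the parentals, only the ts allele has switched, so ts is the middle locus and the order is co – ts – dw.
co–ts: (161 + 10)/1214 = 0.1409; ts–dw: (62 + 10)/1214 = 0.0593.
Expected DCO frequency = 0.1409 × 0.0593 ≈ 0.00836; observed = 10/1214 ≈ 0.00824.
Coefficient of coincidence = 0.00824/0.00836 ≈ 0.99; interference = 1 − 0.99 = 0.01.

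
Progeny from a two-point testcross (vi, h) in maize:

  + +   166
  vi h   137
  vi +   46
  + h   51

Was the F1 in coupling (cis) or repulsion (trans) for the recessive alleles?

cis

The two most frequent classes are + + (166) and vi h (137); these are the parental (non-recombinant) types.
So the F1 carried + + on one chromosome and vi h on the other — the recessive alleles are on the same chromosome (cis / coupling).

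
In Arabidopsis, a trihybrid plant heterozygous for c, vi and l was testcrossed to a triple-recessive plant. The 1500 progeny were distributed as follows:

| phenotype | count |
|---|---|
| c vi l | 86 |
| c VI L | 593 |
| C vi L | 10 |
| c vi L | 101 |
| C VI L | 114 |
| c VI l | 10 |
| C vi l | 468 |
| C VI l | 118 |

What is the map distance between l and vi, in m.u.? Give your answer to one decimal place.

15.9 m.u.

The two most frequent reciprocal classes, c VI L and C vi l, are the parental types, so the F1 was c VI L / C vi l.
The two rarest classes, c VI l and C vi L, are the double crossovers. Comparing them with the parentals, only the l allele has switched, so l is the middle locus and the order is vi – l – c.
Crossovers in the vi–l interval produce the single-crossover classes c vi L and C VI l (101 + 118 = 219) plus the double crossovers (20).
RF(vi–l) = (219 + 20) / 1500 = 239/1500 = 0.1593 → 15.9 m.u.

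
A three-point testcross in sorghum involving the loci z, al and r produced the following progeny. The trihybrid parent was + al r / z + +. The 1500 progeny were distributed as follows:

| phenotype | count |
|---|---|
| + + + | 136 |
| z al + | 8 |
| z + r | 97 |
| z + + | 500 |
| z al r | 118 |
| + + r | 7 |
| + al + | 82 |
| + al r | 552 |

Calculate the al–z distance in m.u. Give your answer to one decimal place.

17.9 m.u.

The two rarest classes, + + r and z al +, are the double crossovers. Comparing them with the parentals, only the al allele has switched, so al is the middle locus and the order is z – al – r.
Crossovers in the z–al interval produce the single-crossover classes z al r and + + + (118 + 136 = 254) plus the double crossovers (15).
RF(z–al) = (254 + 15) / 1500 = 269/1500 = 0.1793 → 17.9 m.u.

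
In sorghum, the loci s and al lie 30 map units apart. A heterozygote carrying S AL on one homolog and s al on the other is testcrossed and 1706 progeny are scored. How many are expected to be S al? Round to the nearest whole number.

256

A map distance of 30 map units corresponds to a recombination frequency of 0.300.
The F1 is S AL / s al, so S al is a recombinant gamete class with expected frequency r/2 = 0.300/2 = 0.1500.
Expected number = 0.1500 × 1706 = 255.90 ≈ 256.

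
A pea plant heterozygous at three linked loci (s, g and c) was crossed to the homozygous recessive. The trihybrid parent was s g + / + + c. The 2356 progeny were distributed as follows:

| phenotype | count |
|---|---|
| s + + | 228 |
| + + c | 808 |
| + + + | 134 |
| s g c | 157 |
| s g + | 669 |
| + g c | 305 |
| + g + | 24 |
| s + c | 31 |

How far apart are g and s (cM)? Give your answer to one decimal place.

25.0 cM

The two rarest classes, + g + and s + c, are the double crossovers. Comparing them with the parentals, only the s allele has switched, so s is the middle locus and the order is c – s – g.
Crossovers in the s–g interval produce the single-crossover classes s + + and + g c (228 + 305 = 533) plus the double crossovers (55).
RF(s–g) = (533 + 55) / 2356 = 588/2356 = 0.2496 → 25.0 cM.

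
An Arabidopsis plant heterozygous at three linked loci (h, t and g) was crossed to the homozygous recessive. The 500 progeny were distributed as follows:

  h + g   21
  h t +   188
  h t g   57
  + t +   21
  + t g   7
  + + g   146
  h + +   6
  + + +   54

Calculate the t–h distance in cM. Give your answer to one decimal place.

11.0 cM

The two most frequent reciprocal classes, h t + and + + g, are the parental types, so the F1 was h t + / + + g.
The two rarest classes, h + + and + t g, are the double crossovers. Comparing them with the parentals, only the t allele has switched, so t is the middle locus and the order is h – t – g.
Crossovers in the h–t interval produce the single-crossover classes + t + and h + g (21 + 21 = 42) plus the double crossovers (13).
RF(h–t) = (42 + 13) / 500 = 55/500 = 0.1100 → 11.0 cM.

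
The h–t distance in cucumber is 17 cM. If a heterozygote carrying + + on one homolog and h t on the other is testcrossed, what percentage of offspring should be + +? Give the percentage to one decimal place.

A map distance of 17 cM corresponds to a recombination frequency of 0.170.
The F1 is + + / h t, so + + is a parental gamete class with expected frequency (1 − r)/2 = 0.830/2 = 0.4150.
That is 0.4150 = 41.5% of the progeny.

41.5%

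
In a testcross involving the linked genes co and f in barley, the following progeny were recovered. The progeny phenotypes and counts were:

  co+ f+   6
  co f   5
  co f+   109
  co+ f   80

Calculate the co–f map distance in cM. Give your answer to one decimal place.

The two most frequent classes, co+ f (80) and co f+ (109), are the parental types, so the F1 was co+ f / co f+.
The recombinant classes are co+ f+ and co f: 6 + 5 = 11.
Recombination frequency = 11/200 = 0.0550 ≈ 5.5%, i.e. 5.5 cM.

5.5 cM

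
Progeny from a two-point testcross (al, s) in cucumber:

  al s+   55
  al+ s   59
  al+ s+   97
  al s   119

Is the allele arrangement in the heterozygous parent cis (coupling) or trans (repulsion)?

The two most frequent classes are al+ s+ (97) and al s (119); these are the parental (non-recombinant) types.
So the F1 carried al+ s+ on one chromosome and al s on the other — the recessive alleles are on the same chromosome (cis / coupling).

cis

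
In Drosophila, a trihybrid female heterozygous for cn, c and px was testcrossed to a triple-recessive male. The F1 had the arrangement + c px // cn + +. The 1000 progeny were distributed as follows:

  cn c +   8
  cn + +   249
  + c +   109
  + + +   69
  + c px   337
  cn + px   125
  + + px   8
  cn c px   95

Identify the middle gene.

The two rarest classes, + + px and cn c +, are the double crossovers. Comparing them with the parentals, only the c allele has switched, so c is the middle locus and the order is px – c – cn.

c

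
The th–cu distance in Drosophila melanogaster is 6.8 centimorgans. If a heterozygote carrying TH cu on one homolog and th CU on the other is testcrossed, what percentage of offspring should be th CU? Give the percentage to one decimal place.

A map distance of 6.8 centimorgans corresponds to a recombination frequency of 0.068.
The F1 is TH cu / th CU, so th CU is a parental gamete class with expected frequency (1 − r)/2 = 0.932/2 = 0.4660.
That is 0.4660 = 46.6% of the progeny.

46.6%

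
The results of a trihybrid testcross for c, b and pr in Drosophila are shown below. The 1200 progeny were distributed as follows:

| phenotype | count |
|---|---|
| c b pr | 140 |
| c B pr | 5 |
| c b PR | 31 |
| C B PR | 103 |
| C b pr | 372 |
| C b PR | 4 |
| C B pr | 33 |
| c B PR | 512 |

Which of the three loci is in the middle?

pr

The two most frequent reciprocal classes, C b pr and c B PR, are the parental types, so the F1 was C b pr / c B PR.
The two rarest classes, C b PR and c B pr, are the double crossovers. Comparing them with the parentals, only the pr allele has switched, so pr is the middle locus and the order is b – pr – c.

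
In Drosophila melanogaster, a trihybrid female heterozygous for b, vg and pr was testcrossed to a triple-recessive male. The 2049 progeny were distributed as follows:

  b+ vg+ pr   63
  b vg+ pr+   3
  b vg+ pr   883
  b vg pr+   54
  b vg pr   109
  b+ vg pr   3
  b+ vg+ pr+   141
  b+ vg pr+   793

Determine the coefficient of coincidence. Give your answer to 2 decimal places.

The two most frequent reciprocal classes, b+ vg pr+ and b vg+ pr, are the parental types, so the F1 was b+ vg pr+ / b vg+ pr.
The two rarest classes, b+ vg pr and b vg+ pr+, are the double crossovers. Comparing them with the parentals, only the pr allele has switched, so pr is the middle locus and the order is b – pr – vg.
b–pr: (117 + 6)/2049 = 0.0600; pr–vg: (250 + 6)/2049 = 0.1249.
Expected DCO frequency = 0.0600 × 0.1249 ≈ 0.00749; observed = 6/2049 ≈ 0.00293.
Coefficient of coincidence = 0.00293/0.00749 ≈ 0.39.

0.39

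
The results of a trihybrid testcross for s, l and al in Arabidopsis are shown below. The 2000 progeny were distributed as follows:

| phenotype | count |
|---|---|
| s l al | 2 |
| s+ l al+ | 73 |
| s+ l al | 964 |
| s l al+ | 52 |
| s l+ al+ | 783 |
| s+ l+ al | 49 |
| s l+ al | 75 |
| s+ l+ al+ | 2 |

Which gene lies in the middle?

s

The two most frequent reciprocal classes, s+ l al and s l+ al+, are the parental types, so the F1 was s+ l al / s l+ al+.
The two rarest classes, s l al and s+ l+ al+, are the double crossovers. Comparing them with the parentals, only the s allele has switched, so s is the middle locus and the order is l – s – al.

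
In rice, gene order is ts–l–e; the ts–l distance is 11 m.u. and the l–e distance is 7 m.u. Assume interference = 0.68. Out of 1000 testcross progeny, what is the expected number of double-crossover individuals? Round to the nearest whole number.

Map distances give recombination frequencies of 0.110 and 0.070 for the two intervals.
With interference 0.68 (so coincidence = 0.32), expected double-crossover frequency = 0.110 × 0.070 × 0.32 = 0.00246.
Expected number = 0.00246 × 1000 = 2.46 ≈ 2.

2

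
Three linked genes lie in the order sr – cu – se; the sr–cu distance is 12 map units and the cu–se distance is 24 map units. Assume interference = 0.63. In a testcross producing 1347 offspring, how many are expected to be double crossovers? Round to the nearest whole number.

Map distances give recombination frequencies of 0.120 and 0.240 for the two intervals.
With interference 0.63 (so coincidence = 0.37), expected double-crossover frequency = 0.120 × 0.240 × 0.37 = 0.01066.
Expected number = 0.01066 × 1347 = 14.35 ≈ 14.

14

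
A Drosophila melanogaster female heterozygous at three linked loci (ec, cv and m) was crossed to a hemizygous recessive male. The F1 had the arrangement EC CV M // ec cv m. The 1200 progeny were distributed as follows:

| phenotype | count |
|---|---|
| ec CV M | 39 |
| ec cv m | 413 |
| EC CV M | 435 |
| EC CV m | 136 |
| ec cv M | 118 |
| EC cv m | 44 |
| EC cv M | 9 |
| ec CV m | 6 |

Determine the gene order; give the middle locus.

The two rarest classes, EC cv M and ec CV m, are the double crossovers. Comparing them with the parentals, only the cv allele has switched, so cv is the middle locus and the order is ec – cv – m.

cv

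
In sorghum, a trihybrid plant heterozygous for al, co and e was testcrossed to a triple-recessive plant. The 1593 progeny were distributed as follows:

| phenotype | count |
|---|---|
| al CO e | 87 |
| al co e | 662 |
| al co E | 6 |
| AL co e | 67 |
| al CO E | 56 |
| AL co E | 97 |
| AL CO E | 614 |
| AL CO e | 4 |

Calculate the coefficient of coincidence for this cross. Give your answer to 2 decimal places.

The two most frequent reciprocal classes, AL CO E and al co e, are the parental types, so the F1 was AL CO E / al co e.
The two rarest classes, AL CO e and al co E, are the double crossovers. Comparing them with the parentals, only the e allele has switched, so e is the middle locus and the order is al – e – co.
al–e: (123 + 10)/1593 = 0.0835; e–co: (184 + 10)/1593 = 0.1218.
Expected DCO frequency = 0.0835 × 0.1218 ≈ 0.01017; observed = 10/1593 ≈ 0.00628.
Coefficient of coincidence = 0.00628/0.01017 ≈ 0.62.

0.62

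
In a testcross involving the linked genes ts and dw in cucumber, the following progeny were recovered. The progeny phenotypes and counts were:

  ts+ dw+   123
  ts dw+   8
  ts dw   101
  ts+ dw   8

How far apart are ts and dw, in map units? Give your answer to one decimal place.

6.7 map units

The two most frequent classes, ts+ dw+ (123) and ts dw (101), are the parental types, so the F1 was ts+ dw+ / ts dw.
The recombinant classes are ts+ dw and ts dw+: 8 + 8 = 16.
Recombination frequency = 16/240 = 0.0667 ≈ 6.7%, i.e. 6.7 map units.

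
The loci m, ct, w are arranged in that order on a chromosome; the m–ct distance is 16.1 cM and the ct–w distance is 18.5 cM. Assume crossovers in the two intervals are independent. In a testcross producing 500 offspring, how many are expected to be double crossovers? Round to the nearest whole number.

Map distances give recombination frequencies of 0.161 and 0.185 for the two intervals.
With no interference, expected double-crossover frequency = 0.161 × 0.185 = 0.02978.
Expected number = 0.02978 × 500 = 14.89 ≈ 15.

15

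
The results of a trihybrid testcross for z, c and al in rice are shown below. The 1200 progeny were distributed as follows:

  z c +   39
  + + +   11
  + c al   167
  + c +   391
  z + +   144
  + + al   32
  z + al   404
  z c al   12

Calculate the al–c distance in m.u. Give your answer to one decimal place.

27.8 m.u.

The two most frequent reciprocal classes, + c + and z + al, are the parental types, so the F1 was + c + / z + al.
The two rarest classes, + + + and z c al, are the double crossovers. Comparing them with the parentals, only the c allele has switched, so c is the middle locus and the order is al – c – z.
Crossovers in the al–c interval produce the single-crossover classes + c al and z + + (167 + 144 = 311) plus the double crossovers (23).
RF(al–c) = (311 + 23) / 1200 = 334/1200 = 0.2783 → 27.8 m.u.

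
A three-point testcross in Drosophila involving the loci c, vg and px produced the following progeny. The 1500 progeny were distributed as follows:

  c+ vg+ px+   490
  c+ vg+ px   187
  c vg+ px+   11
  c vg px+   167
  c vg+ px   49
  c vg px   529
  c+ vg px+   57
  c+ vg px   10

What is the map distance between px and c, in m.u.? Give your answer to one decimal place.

The two most frequent reciprocal classes, c+ vg+ px+ and c vg px, are the parental types, so the F1 was c+ vg+ px+ / c vg px.
The two rarest classes, c vg+ px+ and c+ vg px, are the double crossovers. Comparing them with the parentals, only the c allele has switched, so c is the middle locus and the order is vg – c – px.
Crossovers in the c–px interval produce the single-crossover classes c+ vg+ px and c vg px+ (187 + 167 = 354) plus the double crossovers (21).
RF(c–px) = (354 + 21) / 1500 = 375/1500 = 0.2500 → 25.0 m.u.

25.0 m.u.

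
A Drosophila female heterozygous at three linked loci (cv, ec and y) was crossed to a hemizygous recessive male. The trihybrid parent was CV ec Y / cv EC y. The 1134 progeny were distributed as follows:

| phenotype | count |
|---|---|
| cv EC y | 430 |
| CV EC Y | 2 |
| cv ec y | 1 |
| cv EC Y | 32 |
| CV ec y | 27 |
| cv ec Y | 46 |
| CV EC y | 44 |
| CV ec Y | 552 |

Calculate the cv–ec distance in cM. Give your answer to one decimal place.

8.2 cM

The two rarest classes, CV EC Y and cv ec y, are the double crossovers. Comparing them with the parentals, only the ec allele has switched, so ec is the middle locus and the order is cv – ec – y.
Crossovers in the cv–ec interval produce the single-crossover classes cv ec Y and CV EC y (46 + 44 = 90) plus the double crossovers (3).
RF(cv–ec) = (90 + 3) / 1134 = 93/1134 = 0.0820 → 8.2 cM.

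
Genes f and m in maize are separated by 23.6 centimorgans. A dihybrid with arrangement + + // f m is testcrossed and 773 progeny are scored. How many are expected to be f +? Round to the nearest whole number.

91

A map distance of 23.6 centimorgans corresponds to a recombination frequency of 0.236.
The F1 is + + / f m, so f + is a recombinant gamete class with expected frequency r/2 = 0.236/2 = 0.1180.
Expected number = 0.1180 × 773 = 91.21 ≈ 91.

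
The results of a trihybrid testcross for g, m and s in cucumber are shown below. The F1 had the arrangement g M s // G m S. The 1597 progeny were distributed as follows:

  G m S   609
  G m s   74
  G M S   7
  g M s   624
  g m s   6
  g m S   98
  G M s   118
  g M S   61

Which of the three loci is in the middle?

The two rarest classes, g m s and G M S, are the double crossovers. Comparing them with the parentals, only the m allele has switched, so m is the middle locus and the order is g – m – s.

m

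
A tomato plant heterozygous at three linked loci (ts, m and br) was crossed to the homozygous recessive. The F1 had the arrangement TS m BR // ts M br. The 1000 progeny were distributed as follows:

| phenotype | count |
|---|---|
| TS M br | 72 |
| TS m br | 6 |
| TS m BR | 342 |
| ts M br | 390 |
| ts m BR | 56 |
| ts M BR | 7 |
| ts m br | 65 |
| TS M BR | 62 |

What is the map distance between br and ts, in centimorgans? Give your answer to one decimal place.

14.1 centimorgans

The two rarest classes, TS m br and ts M BR, are the double crossovers. Comparing them with the parentals, only the br allele has switched, so br is the middle locus and the order is m – br – ts.
Crossovers in the br–ts interval produce the single-crossover classes ts m BR and TS M br (56 + 72 = 128) plus the double crossovers (13).
RF(br–ts) = (128 + 13) / 1000 = 141/1000 = 0.1410 → 14.1 centimorgans.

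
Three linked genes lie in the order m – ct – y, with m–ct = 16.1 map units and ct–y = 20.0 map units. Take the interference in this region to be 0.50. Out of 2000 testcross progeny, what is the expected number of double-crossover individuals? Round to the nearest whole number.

32

Map distances give recombination frequencies of 0.161 and 0.200 for the two intervals.
With interference 0.50 (so coincidence = 0.50), expected double-crossover frequency = 0.161 × 0.200 × 0.50 = 0.01610.
Expected number = 0.01610 × 2000 = 32.20 ≈ 32.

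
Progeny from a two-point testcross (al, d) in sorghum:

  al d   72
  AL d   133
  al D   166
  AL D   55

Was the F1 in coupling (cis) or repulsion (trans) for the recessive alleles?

trans

The two most frequent classes are AL d (133) and al D (166); these are the parental (non-recombinant) types.
So the F1 carried AL d on one chromosome and al D on the other — the recessive alleles are on opposite chromosomes (trans / repulsion).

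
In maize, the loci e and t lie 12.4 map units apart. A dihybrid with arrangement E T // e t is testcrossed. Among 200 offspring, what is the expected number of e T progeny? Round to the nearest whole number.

12

A map distance of 12.4 map units corresponds to a recombination frequency of 0.124.
The F1 is E T / e t, so e T is a recombinant gamete class with expected frequency r/2 = 0.124/2 = 0.0620.
Expected number = 0.0620 × 200 = 12.40 ≈ 12.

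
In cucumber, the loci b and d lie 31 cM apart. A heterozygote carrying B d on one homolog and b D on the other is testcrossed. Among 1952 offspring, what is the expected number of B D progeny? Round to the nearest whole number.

303

A map distance of 31 cM corresponds to a recombination frequency of 0.310.
The F1 is B d / b D, so B D is a recombinant gamete class with expected frequency r/2 = 0.310/2 = 0.1550.
Expected number = 0.1550 × 1952 = 302.56 ≈ 303.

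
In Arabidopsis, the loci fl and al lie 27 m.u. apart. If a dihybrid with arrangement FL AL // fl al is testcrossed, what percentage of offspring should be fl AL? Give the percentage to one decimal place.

13.5%

A map distance of 27 m.u. corresponds to a recombination frequency of 0.270.
The F1 is FL AL / fl al, so fl AL is a recombinant gamete class with expected frequency r/2 = 0.270/2 = 0.1350.
That is 0.1350 = 13.5% of the progeny.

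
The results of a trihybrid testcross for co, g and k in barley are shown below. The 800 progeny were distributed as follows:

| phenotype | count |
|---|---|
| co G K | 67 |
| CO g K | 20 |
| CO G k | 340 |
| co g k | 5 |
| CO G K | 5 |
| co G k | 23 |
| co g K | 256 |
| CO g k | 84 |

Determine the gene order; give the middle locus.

k

The two most frequent reciprocal classes, co g K and CO G k, are the parental types, so the F1 was co g K / CO G k.
The two rarest classes, co g k and CO G K, are the double crossovers. Comparing them with the parentals, only the k allele has switched, so k is the middle locus and the order is co – k – g.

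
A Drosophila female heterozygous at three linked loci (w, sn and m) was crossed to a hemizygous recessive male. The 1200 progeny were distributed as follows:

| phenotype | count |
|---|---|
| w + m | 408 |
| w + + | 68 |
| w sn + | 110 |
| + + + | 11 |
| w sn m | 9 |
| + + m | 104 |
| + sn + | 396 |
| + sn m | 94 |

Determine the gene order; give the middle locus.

The two most frequent reciprocal classes, w + m and + sn +, are the parental types, so the F1 was w + m / + sn +.
The two rarest classes, w sn m and + + +, are the double crossovers. Comparing them with the parentals, only the sn allele has switched, so sn is the middle locus and the order is w – sn – m.

sn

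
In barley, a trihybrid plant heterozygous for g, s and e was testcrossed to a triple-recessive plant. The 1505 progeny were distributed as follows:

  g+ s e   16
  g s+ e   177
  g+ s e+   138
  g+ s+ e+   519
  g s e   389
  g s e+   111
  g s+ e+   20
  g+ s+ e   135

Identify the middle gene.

g

The two most frequent reciprocal classes, g+ s+ e+ and g s e, are the parental types, so the F1 was g+ s+ e+ / g s e.
The two rarest classes, g s+ e+ and g+ s e, are the double crossovers. Comparing them with the parentals, only the g allele has switched, so g is the middle locus and the order is s – g – e.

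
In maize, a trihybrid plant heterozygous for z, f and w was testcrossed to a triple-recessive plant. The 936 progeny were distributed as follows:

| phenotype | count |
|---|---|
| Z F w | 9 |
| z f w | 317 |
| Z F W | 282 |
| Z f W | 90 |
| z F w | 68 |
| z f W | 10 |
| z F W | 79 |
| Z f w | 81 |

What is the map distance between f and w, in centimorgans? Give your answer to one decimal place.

The two most frequent reciprocal classes, Z F W and z f w, are the parental types, so the F1 was Z F W / z f w.
The two rarest classes, Z F w and z f W, are the double crossovers. Comparing them with the parentals, only the w allele has switched, so w is the middle locus and the order is f – w – z.
Crossovers in the f–w interval produce the single-crossover classes Z f W and z F w (90 + 68 = 158) plus the double crossovers (19).
RF(f–w) = (158 + 19) / 936 = 177/936 = 0.1891 → 18.9 centimorgans.

18.9 centimorgans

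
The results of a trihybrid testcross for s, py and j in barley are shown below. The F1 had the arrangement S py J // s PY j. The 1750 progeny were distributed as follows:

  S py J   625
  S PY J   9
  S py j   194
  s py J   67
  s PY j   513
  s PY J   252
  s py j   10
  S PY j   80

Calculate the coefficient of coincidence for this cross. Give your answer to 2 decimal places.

The two rarest classes, S PY J and s py j, are the double crossovers. Comparing them with the parentals, only the py allele has switched, so py is the middle locus and the order is j – py – s.
j–py: (446 + 19)/1750 = 0.2657; py–s: (147 + 19)/1750 = 0.0949.
Expected DCO frequency = 0.2657 × 0.0949 ≈ 0.02521; observed = 19/1750 ≈ 0.01086.
Coefficient of coincidence = 0.01086/0.02521 ≈ 0.43.

0.43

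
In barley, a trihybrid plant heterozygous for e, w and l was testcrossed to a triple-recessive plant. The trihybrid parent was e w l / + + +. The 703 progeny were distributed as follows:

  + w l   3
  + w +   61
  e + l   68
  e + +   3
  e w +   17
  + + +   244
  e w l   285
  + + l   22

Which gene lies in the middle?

e

The two rarest classes, + w l and e + +, are the double crossovers. Comparing them with the parentals, only the e allele has switched, so e is the middle locus and the order is l – e – w.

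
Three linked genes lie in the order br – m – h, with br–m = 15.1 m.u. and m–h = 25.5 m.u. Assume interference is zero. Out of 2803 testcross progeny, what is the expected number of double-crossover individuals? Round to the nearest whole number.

Map distances give recombination frequencies of 0.151 and 0.255 for the two intervals.
With no interference, expected double-crossover frequency = 0.151 × 0.255 = 0.03850.
Expected number = 0.03850 × 2803 = 107.93 ≈ 108.

108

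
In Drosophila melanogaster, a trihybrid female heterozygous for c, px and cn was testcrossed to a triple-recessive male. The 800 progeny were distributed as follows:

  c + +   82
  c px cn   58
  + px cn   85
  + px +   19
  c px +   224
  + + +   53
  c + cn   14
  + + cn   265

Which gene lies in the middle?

c

The two most frequent reciprocal classes, c px + and + + cn, are the parental types, so the F1 was c px + / + + cn.
The two rarest classes, + px + and c + cn, are the double crossovers. Comparing them with the parentals, only the c allele has switched, so c is the middle locus and the order is cn – c – px.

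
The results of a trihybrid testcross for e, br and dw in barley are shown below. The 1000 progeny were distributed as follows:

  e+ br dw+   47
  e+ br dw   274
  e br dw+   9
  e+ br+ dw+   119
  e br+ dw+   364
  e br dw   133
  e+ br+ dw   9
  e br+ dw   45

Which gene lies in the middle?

br

The two most frequent reciprocal classes, e br+ dw+ and e+ br dw, are the parental types, so the F1 was e br+ dw+ / e+ br dw.
The two rarest classes, e br dw+ and e+ br+ dw, are the double crossovers. Comparing them with the parentals, only the br allele has switched, so br is the middle locus and the order is e – br – dw.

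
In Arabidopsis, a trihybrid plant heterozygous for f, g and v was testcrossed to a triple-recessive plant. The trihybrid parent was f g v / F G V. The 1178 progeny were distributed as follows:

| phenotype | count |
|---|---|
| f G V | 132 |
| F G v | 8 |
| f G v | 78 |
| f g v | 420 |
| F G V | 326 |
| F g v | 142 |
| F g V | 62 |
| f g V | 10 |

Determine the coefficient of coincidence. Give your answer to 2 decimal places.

0.46

The two rarest classes, f g V and F G v, are the double crossovers. Comparing them with the parentals, only the v allele has switched, so v is the middle locus and the order is f – v – g.
f–v: (274 + 18)/1178 = 0.2479; v–g: (140 + 18)/1178 = 0.1341.
Expected DCO frequency = 0.2479 × 0.1341 ≈ 0.03324; observed = 18/1178 ≈ 0.01528.
Coefficient of coincidence = 0.01528/0.03324 ≈ 0.46.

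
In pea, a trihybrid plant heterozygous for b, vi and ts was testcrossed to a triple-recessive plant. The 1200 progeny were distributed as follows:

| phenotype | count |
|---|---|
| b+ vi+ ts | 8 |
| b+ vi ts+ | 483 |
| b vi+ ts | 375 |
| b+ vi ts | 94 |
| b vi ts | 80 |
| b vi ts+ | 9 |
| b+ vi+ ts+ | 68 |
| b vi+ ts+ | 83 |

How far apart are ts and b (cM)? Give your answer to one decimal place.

The two most frequent reciprocal classes, b vi+ ts and b+ vi ts+, are the parental types, so the F1 was b vi+ ts / b+ vi ts+.
The two rarest classes, b+ vi+ ts and b vi ts+, are the double crossovers. Comparing them with the parentals, only the b allele has switched, so b is the middle locus and the order is ts – b – vi.
Crossovers in the ts–b interval produce the single-crossover classes b vi+ ts+ and b+ vi ts (83 + 94 = 177) plus the double crossovers (17).
RF(ts–b) = (177 + 17) / 1200 = 194/1200 = 0.1617 → 16.2 cM.

16.2 cM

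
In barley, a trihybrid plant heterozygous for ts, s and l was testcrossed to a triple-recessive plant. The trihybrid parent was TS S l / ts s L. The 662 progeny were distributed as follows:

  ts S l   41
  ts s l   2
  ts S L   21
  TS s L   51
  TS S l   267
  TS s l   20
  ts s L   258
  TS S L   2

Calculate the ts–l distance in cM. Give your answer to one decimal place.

14.5 cM

The two rarest classes, TS S L and ts s l, are the double crossovers. Comparing them with the parentals, only the l allele has switched, so l is the middle locus and the order is s – l – ts.
Crossovers in the l–ts interval produce the single-crossover classes ts S l and TS s L (41 + 51 = 92) plus the double crossovers (4).
RF(l–ts) = (92 + 4) / 662 = 96/662 = 0.1450 → 14.5 cM.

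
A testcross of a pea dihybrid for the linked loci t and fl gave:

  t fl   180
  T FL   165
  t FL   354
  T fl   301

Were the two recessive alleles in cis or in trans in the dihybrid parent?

The two most frequent classes are T fl (301) and t FL (354); these are the parental (non-recombinant) types.
So the F1 carried T fl on one chromosome and t FL on the other — the recessive alleles are on opposite chromosomes (trans / repulsion).

trans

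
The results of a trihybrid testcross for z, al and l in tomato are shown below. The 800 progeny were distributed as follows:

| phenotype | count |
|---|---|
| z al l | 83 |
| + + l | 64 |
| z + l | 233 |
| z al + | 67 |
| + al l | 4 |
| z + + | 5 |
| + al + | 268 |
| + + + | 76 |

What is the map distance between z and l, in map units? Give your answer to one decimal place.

17.5 map units

The two most frequent reciprocal classes, + al + and z + l, are the parental types, so the F1 was + al + / z + l.
The two rarest classes, + al l and z + +, are the double crossovers. Comparing them with the parentals, only the l allele has switched, so l is the middle locus and the order is z – l – al.
Crossovers in the z–l interval produce the single-crossover classes z al + and + + l (67 + 64 = 131) plus the double crossovers (9).
RF(z–l) = (131 + 9) / 800 = 140/800 = 0.1750 → 17.5 map units.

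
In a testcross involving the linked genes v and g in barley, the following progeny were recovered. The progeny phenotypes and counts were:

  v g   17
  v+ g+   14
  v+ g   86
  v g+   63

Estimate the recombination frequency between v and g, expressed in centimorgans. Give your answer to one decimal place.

The two most frequent classes, v+ g (86) and v g+ (63), are the parental types, so the F1 was v+ g / v g+.
The recombinant classes are v+ g+ and v g: 14 + 17 = 31.
Recombination frequency = 31/180 = 0.1722 ≈ 17.2%, i.e. 17.2 centimorgans.

17.2 centimorgans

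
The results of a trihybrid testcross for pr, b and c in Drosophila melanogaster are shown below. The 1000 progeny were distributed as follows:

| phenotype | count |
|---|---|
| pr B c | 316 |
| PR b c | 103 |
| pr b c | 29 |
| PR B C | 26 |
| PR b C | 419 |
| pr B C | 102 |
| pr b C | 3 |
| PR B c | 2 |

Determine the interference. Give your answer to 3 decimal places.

The two most frequent reciprocal classes, PR b C and pr B c, are the parental types, so the F1 was PR b C / pr B c.
The two rarest classes, pr b C and PR B c, are the double crossovers. Comparing them with the parentals, only the pr allele has switched, so pr is the middle locus and the order is b – pr – c.
b–pr: (55 + 5)/1000 = 0.0600; pr–c: (205 + 5)/1000 = 0.2100.
Expected DCO frequency = 0.0600 × 0.2100 ≈ 0.01260; observed = 5/1000 ≈ 0.00500.
Coefficient of coincidence = 0.00500/0.01260 ≈ 0.397; interference = 1 − 0.397 = 0.603.

0.603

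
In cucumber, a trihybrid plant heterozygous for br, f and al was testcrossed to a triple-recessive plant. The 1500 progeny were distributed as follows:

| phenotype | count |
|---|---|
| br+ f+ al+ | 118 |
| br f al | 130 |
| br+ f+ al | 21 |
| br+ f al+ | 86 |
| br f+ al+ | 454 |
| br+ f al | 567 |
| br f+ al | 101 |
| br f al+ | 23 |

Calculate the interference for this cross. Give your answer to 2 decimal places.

0.02

The two most frequent reciprocal classes, br+ f al and br f+ al+, are the parental types, so the F1 was br+ f al / br f+ al+.
The two rarest classes, br+ f+ al and br f al+, are the double crossovers. Comparing them with the parentals, only the f allele has switched, so f is the middle locus and the order is br – f – al.
br–f: (248 + 44)/1500 = 0.1947; f–al: (187 + 44)/1500 = 0.1540.
Expected DCO frequency = 0.1947 × 0.1540 ≈ 0.02998; observed = 44/1500 ≈ 0.02933.
Coefficient of coincidence = 0.02933/0.02998 ≈ 0.98; interference = 1 − 0.98 = 0.02.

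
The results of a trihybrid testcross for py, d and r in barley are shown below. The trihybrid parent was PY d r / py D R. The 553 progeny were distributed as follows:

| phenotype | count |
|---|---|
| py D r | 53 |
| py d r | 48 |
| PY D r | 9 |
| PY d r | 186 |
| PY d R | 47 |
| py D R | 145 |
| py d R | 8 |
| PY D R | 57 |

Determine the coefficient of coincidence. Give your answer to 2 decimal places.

0.66

The two rarest classes, PY D r and py d R, are the double crossovers. Comparing them with the parentals, only the d allele has switched, so d is the middle locus and the order is py – d – r.
py–d: (105 + 17)/553 = 0.2206; d–r: (100 + 17)/553 = 0.2116.
Expected DCO frequency = 0.2206 × 0.2116 ≈ 0.04668; observed = 17/553 ≈ 0.03074.
Coefficient of coincidence = 0.03074/0.04668 ≈ 0.66.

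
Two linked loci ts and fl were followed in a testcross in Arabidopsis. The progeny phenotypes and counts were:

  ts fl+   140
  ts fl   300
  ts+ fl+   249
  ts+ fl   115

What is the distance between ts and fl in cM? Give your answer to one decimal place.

31.7 cM

The two most frequent classes, ts+ fl+ (249) and ts fl (300), are the parental types, so the F1 was ts+ fl+ / ts fl.
The recombinant classes are ts+ fl and ts fl+: 115 + 140 = 255.
Recombination frequency = 255/804 = 0.3172 ≈ 31.7%, i.e. 31.7 cM.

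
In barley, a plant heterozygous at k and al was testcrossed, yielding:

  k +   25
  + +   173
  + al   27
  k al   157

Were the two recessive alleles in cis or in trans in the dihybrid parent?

cis

The two most frequent classes are + + (173) and k al (157); these are the parental (non-recombinant) types.
So the F1 carried + + on one chromosome and k al on the other — the recessive alleles are on the same chromosome (cis / coupling).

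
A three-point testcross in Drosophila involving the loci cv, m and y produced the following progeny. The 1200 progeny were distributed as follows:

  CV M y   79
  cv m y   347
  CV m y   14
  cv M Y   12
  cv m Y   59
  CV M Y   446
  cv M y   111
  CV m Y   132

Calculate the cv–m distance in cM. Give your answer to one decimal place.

22.4 cM

The two most frequent reciprocal classes, cv m y and CV M Y, are the parental types, so the F1 was cv m y / CV M Y.
The two rarest classes, CV m y and cv M Y, are the double crossovers. Comparing them with the parentals, only the cv allele has switched, so cv is the middle locus and the order is y – cv – m.
Crossovers in the cv–m interval produce the single-crossover classes cv M y and CV m Y (111 + 132 = 243) plus the double crossovers (26).
RF(cv–m) = (243 + 26) / 1200 = 269/1200 = 0.2242 → 22.4 cM.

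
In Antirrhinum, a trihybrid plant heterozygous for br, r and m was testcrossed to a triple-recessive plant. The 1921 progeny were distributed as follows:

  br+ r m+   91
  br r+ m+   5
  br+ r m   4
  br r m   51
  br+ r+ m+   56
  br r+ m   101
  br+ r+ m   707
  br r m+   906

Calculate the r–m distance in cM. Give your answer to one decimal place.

The two most frequent reciprocal classes, br r m+ and br+ r+ m, are the parental types, so the F1 was br r m+ / br+ r+ m.
The two rarest classes, br r+ m+ and br+ r m, are the double crossovers. Comparing them with the parentals, only the r allele has switched, so r is the middle locus and the order is m – r – br.
Crossovers in the m–r interval produce the single-crossover classes br r m and br+ r+ m+ (51 + 56 = 107) plus the double crossovers (9).
RF(m–r) = (107 + 9) / 1921 = 116/1921 = 0.0604 → 6.0 cM.

6.0 cM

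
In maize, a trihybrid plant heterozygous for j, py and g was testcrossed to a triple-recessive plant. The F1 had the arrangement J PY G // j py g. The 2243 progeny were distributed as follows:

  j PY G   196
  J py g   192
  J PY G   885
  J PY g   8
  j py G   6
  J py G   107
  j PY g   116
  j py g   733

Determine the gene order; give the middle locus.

The two rarest classes, J PY g and j py G, are the double crossovers. Comparing them with the parentals, only the g allele has switched, so g is the middle locus and the order is py – g – j.

g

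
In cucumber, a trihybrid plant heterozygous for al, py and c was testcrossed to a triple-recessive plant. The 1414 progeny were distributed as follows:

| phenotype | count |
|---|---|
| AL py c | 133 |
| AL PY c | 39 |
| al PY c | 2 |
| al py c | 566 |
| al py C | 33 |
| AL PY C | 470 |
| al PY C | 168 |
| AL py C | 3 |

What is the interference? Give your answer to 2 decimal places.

The two most frequent reciprocal classes, AL PY C and al py c, are the parental types, so the F1 was AL PY C / al py c.
The two rarest classes, AL py C and al PY c, are the double crossovers. Comparing them with the parentals, only the py allele has switched, so py is the middle locus and the order is al – py – c.
al–py: (301 + 5)/1414 = 0.2164; py–c: (72 + 5)/1414 = 0.0545.
Expected DCO frequency = 0.2164 × 0.0545 ≈ 0.01179; observed = 5/1414 ≈ 0.00354.
Coefficient of coincidence = 0.00354/0.01179 ≈ 0.30; interference = 1 − 0.30 = 0.70.

0.70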